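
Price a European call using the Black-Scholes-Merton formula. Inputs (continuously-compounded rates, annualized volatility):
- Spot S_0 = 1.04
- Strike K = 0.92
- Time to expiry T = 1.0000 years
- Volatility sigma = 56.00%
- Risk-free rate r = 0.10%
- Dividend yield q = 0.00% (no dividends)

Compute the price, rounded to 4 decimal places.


d1 = (ln(S/K) + (r - q + 0.5*sigma^2) * T) / (sigma * sqrt(T)) = 0.50071843
d2 = d1 - sigma * sqrt(T) = -0.05928157
exp(-rT) = 0.99900050; exp(-qT) = 1.00000000
C = S_0 * exp(-qT) * N(d1) - K * exp(-rT) * N(d2)
N(d1) = 0.69171535; N(d2) = 0.47636392
C = 1.0400 * 1.00000000 * 0.69171535 - 0.9200 * 0.99900050 * 0.47636392 = 0.2816

Answer: Price = 0.2816


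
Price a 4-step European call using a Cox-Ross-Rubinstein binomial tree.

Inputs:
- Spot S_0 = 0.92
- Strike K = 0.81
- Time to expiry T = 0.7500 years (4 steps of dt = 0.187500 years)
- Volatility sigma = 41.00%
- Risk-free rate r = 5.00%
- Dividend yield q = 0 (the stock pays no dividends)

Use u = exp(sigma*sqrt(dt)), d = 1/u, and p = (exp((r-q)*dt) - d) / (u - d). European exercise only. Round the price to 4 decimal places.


dt = T/N = 0.187500
u = exp(sigma*sqrt(dt)) = 1.194270; d = 1/u = 0.837332
p = (exp((r-q)*dt) - d) / (u - d) = 0.482121
Discount per step: exp(-r*dt) = 0.990669
Stock lattice S(k, i) with i counting down-moves:
  k=0: S(0,0) = 0.9200
  k=1: S(1,0) = 1.0987; S(1,1) = 0.7703
  k=2: S(2,0) = 1.3122; S(2,1) = 0.9200; S(2,2) = 0.6450
  k=3: S(3,0) = 1.5671; S(3,1) = 1.0987; S(3,2) = 0.7703; S(3,3) = 0.5401
  k=4: S(4,0) = 1.8715; S(4,1) = 1.3122; S(4,2) = 0.9200; S(4,3) = 0.6450; S(4,4) = 0.4522
Terminal payoffs V(N, i) = max(S_T - K, 0):
  V(4,0) = 1.061536; V(4,1) = 0.502179; V(4,2) = 0.110000; V(4,3) = 0.000000; V(4,4) = 0.000000
Backward induction: V(k, i) = exp(-r*dt) * [p * V(k+1, i) + (1-p) * V(k+1, i+1)].
  V(3,0) = exp(-r*dt) * [p*1.061536 + (1-p)*0.502179] = 0.764654
  V(3,1) = exp(-r*dt) * [p*0.502179 + (1-p)*0.110000] = 0.296287
  V(3,2) = exp(-r*dt) * [p*0.110000 + (1-p)*0.000000] = 0.052538
  V(3,3) = exp(-r*dt) * [p*0.000000 + (1-p)*0.000000] = 0.000000
  V(2,0) = exp(-r*dt) * [p*0.764654 + (1-p)*0.296287] = 0.517225
  V(2,1) = exp(-r*dt) * [p*0.296287 + (1-p)*0.052538] = 0.168468
  V(2,2) = exp(-r*dt) * [p*0.052538 + (1-p)*0.000000] = 0.025094
  V(1,0) = exp(-r*dt) * [p*0.517225 + (1-p)*0.168468] = 0.333470
  V(1,1) = exp(-r*dt) * [p*0.168468 + (1-p)*0.025094] = 0.093338
  V(0,0) = exp(-r*dt) * [p*0.333470 + (1-p)*0.093338] = 0.207159

Answer: Price = V(0,0) = 0.2072


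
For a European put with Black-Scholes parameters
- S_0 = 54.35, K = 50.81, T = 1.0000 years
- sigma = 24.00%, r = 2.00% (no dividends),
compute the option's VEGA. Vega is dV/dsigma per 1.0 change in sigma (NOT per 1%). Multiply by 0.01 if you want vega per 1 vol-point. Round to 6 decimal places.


d1 = 0.4839642832; d2 = 0.2439642832
phi(d1) = 0.3548538562; exp(-qT) = 1.0000000000; exp(-rT) = 0.9801986733
Vega = S * exp(-qT) * phi(d1) * sqrt(T) = 54.3500 * 1.0000000000 * 0.3548538562 * 1.0000000000 = 19.286307

Answer: Vega = 19.286307


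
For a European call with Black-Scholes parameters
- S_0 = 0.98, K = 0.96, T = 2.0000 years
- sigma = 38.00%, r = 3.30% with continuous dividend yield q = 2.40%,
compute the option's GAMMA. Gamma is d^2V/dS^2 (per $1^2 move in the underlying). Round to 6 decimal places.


Answer: Gamma = 0.681324

Derivation:
d1 = 0.3405636291; d2 = -0.1968375246
phi(d1) = 0.3764649517; exp(-qT) = 0.9531337871; exp(-rT) = 0.9361308643
Gamma = exp(-qT) * phi(d1) / (S * sigma * sqrt(T)) = 0.9531337871 * 0.3764649517 / (0.9800 * 0.3800 * 1.4142135624) = 0.681324


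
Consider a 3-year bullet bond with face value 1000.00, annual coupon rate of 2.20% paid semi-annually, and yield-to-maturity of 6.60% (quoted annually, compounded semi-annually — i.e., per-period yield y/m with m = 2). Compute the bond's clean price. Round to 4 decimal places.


Coupon per period c = face * coupon_rate / m = 11.000000
Periods per year m = 2; per-period yield y/m = 0.033000
Number of cashflows N = 6
Cashflows (t years, CF_t, discount factor 1/(1+y/m)^(m*t), PV):
  t = 0.5000: CF_t = 11.000000, DF = 0.968054, PV = 10.648596
  t = 1.0000: CF_t = 11.000000, DF = 0.937129, PV = 10.308419
  t = 1.5000: CF_t = 11.000000, DF = 0.907192, PV = 9.979108
  t = 2.0000: CF_t = 11.000000, DF = 0.878211, PV = 9.660317
  t = 2.5000: CF_t = 11.000000, DF = 0.850156, PV = 9.351711
  t = 3.0000: CF_t = 1011.000000, DF = 0.822997, PV = 832.049620
Price P = sum_t PV_t = 881.997771

Answer: Price = 881.9978


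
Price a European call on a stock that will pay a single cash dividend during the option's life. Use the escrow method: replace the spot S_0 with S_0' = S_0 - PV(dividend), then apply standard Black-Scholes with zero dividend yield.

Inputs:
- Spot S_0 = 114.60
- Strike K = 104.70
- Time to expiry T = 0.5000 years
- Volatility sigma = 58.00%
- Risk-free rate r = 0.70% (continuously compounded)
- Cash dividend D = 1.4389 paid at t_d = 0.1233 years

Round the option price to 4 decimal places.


Answer: Price = 22.4233

Derivation:
PV(D) = D * exp(-r * t_d) = 1.4389 * 0.99913727 = 1.43765862
S_0' = S_0 - PV(D) = 114.6000 - 1.43765862 = 113.16234138
d1 = (ln(S_0'/K) + (r + sigma^2/2)*T) / (sigma*sqrt(T)) = 0.40311016
d2 = d1 - sigma*sqrt(T) = -0.00701177
exp(-rT) = 0.99650612
N(d1) = 0.65656641; N(d2) = 0.49720273
C = S_0' * N(d1) - K * exp(-rT) * N(d2) = 113.16234138 * 0.65656641 - 104.7000 * 0.99650612 * 0.49720273 = 22.4233


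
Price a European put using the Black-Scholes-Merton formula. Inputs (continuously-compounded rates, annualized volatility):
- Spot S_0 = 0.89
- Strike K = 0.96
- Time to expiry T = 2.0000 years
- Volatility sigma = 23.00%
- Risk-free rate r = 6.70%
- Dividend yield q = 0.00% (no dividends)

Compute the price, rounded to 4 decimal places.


Answer: Price = 0.0883

Derivation:
d1 = (ln(S/K) + (r - q + 0.5*sigma^2) * T) / (sigma * sqrt(T)) = 0.34183441
d2 = d1 - sigma * sqrt(T) = 0.01656529
exp(-rT) = 0.87459006; exp(-qT) = 1.00000000
P = K * exp(-rT) * N(-d2) - S_0 * exp(-qT) * N(-d1)
N(-d1) = 0.36623776; N(-d2) = 0.49339171
P = 0.9600 * 0.87459006 * 0.49339171 - 0.8900 * 1.00000000 * 0.36623776 = 0.0883


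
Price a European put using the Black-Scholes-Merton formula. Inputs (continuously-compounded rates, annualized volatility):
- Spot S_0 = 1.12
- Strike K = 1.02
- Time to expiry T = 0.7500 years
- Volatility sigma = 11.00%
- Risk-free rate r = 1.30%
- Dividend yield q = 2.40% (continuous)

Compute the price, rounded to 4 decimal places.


Answer: Price = 0.0102

Derivation:
d1 = (ln(S/K) + (r - q + 0.5*sigma^2) * T) / (sigma * sqrt(T)) = 0.94279785
d2 = d1 - sigma * sqrt(T) = 0.84753506
exp(-rT) = 0.99029738; exp(-qT) = 0.98216103
P = K * exp(-rT) * N(-d2) - S_0 * exp(-qT) * N(-d1)
N(-d1) = 0.17289216; N(-d2) = 0.19834848
P = 1.0200 * 0.99029738 * 0.19834848 - 1.1200 * 0.98216103 * 0.17289216 = 0.0102


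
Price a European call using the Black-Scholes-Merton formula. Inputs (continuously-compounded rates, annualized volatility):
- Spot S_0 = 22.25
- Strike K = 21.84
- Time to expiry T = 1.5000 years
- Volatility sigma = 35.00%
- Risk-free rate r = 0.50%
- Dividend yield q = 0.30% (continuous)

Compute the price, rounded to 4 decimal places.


d1 = (ln(S/K) + (r - q + 0.5*sigma^2) * T) / (sigma * sqrt(T)) = 0.26471719
d2 = d1 - sigma * sqrt(T) = -0.16394351
exp(-rT) = 0.99252805; exp(-qT) = 0.99551011
C = S_0 * exp(-qT) * N(d1) - K * exp(-rT) * N(d2)
N(d1) = 0.60438633; N(d2) = 0.43488781
C = 22.2500 * 0.99551011 * 0.60438633 - 21.8400 * 0.99252805 * 0.43488781 = 3.9602

Answer: Price = 3.9602


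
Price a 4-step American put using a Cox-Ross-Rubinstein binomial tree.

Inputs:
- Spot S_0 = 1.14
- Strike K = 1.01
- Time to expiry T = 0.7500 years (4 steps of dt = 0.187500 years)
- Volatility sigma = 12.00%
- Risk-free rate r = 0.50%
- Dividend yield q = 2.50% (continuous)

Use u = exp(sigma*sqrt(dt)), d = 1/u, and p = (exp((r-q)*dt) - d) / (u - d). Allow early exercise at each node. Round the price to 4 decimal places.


dt = T/N = 0.187500
u = exp(sigma*sqrt(dt)) = 1.053335; d = 1/u = 0.949365
p = (exp((r-q)*dt) - d) / (u - d) = 0.451012
Discount per step: exp(-r*dt) = 0.999063
Stock lattice S(k, i) with i counting down-moves:
  k=0: S(0,0) = 1.1400
  k=1: S(1,0) = 1.2008; S(1,1) = 1.0823
  k=2: S(2,0) = 1.2648; S(2,1) = 1.1400; S(2,2) = 1.0275
  k=3: S(3,0) = 1.3323; S(3,1) = 1.2008; S(3,2) = 1.0823; S(3,3) = 0.9755
  k=4: S(4,0) = 1.4034; S(4,1) = 1.2648; S(4,2) = 1.1400; S(4,3) = 1.0275; S(4,4) = 0.9261
Terminal payoffs V(N, i) = max(K - S_T, 0):
  V(4,0) = 0.000000; V(4,1) = 0.000000; V(4,2) = 0.000000; V(4,3) = 0.000000; V(4,4) = 0.083941
Backward induction: V(k, i) = exp(-r*dt) * [p * V(k+1, i) + (1-p) * V(k+1, i+1)]; then take max(V_cont, immediate exercise) for American.
  V(3,0) = exp(-r*dt) * [p*0.000000 + (1-p)*0.000000] = 0.000000; exercise = 0.000000; V(3,0) = max -> 0.000000
  V(3,1) = exp(-r*dt) * [p*0.000000 + (1-p)*0.000000] = 0.000000; exercise = 0.000000; V(3,1) = max -> 0.000000
  V(3,2) = exp(-r*dt) * [p*0.000000 + (1-p)*0.000000] = 0.000000; exercise = 0.000000; V(3,2) = max -> 0.000000
  V(3,3) = exp(-r*dt) * [p*0.000000 + (1-p)*0.083941] = 0.046040; exercise = 0.034550; V(3,3) = max -> 0.046040
  V(2,0) = exp(-r*dt) * [p*0.000000 + (1-p)*0.000000] = 0.000000; exercise = 0.000000; V(2,0) = max -> 0.000000
  V(2,1) = exp(-r*dt) * [p*0.000000 + (1-p)*0.000000] = 0.000000; exercise = 0.000000; V(2,1) = max -> 0.000000
  V(2,2) = exp(-r*dt) * [p*0.000000 + (1-p)*0.046040] = 0.025252; exercise = 0.000000; V(2,2) = max -> 0.025252
  V(1,0) = exp(-r*dt) * [p*0.000000 + (1-p)*0.000000] = 0.000000; exercise = 0.000000; V(1,0) = max -> 0.000000
  V(1,1) = exp(-r*dt) * [p*0.000000 + (1-p)*0.025252] = 0.013850; exercise = 0.000000; V(1,1) = max -> 0.013850
  V(0,0) = exp(-r*dt) * [p*0.000000 + (1-p)*0.013850] = 0.007596; exercise = 0.000000; V(0,0) = max -> 0.007596

Answer: Price = V(0,0) = 0.0076


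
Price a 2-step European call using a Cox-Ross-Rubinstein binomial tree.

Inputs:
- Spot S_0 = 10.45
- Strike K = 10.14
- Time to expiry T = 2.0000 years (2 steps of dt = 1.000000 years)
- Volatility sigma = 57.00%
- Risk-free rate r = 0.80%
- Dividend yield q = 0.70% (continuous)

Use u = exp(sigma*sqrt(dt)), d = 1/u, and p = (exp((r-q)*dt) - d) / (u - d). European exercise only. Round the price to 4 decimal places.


Answer: Price = V(0,0) = 3.0482

Derivation:
dt = T/N = 1.000000
u = exp(sigma*sqrt(dt)) = 1.768267; d = 1/u = 0.565525
p = (exp((r-q)*dt) - d) / (u - d) = 0.362069
Discount per step: exp(-r*dt) = 0.992032
Stock lattice S(k, i) with i counting down-moves:
  k=0: S(0,0) = 10.4500
  k=1: S(1,0) = 18.4784; S(1,1) = 5.9097
  k=2: S(2,0) = 32.6747; S(2,1) = 10.4500; S(2,2) = 3.3421
Terminal payoffs V(N, i) = max(S_T - K, 0):
  V(2,0) = 22.534729; V(2,1) = 0.310000; V(2,2) = 0.000000
Backward induction: V(k, i) = exp(-r*dt) * [p * V(k+1, i) + (1-p) * V(k+1, i+1)].
  V(1,0) = exp(-r*dt) * [p*22.534729 + (1-p)*0.310000] = 8.290290
  V(1,1) = exp(-r*dt) * [p*0.310000 + (1-p)*0.000000] = 0.111347
  V(0,0) = exp(-r*dt) * [p*8.290290 + (1-p)*0.111347] = 3.048203


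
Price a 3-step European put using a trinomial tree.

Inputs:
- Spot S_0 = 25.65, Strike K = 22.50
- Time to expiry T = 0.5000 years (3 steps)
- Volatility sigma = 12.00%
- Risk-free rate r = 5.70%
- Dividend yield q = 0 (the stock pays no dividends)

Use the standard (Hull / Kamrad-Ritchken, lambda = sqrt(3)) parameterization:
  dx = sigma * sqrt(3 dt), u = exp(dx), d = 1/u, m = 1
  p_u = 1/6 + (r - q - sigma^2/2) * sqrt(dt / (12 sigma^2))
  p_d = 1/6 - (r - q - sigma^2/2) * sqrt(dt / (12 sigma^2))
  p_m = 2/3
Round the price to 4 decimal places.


dt = T/N = 0.166667; dx = sigma*sqrt(3*dt) = 0.084853
u = exp(dx) = 1.088557; d = 1/u = 0.918647
p_u = 0.215575, p_m = 0.666667, p_d = 0.117758
Discount per step: exp(-r*dt) = 0.990545
Stock lattice S(k, j) with j the centered position index:
  k=0: S(0,+0) = 25.6500
  k=1: S(1,-1) = 23.5633; S(1,+0) = 25.6500; S(1,+1) = 27.9215
  k=2: S(2,-2) = 21.6464; S(2,-1) = 23.5633; S(2,+0) = 25.6500; S(2,+1) = 27.9215; S(2,+2) = 30.3941
  k=3: S(3,-3) = 19.8854; S(3,-2) = 21.6464; S(3,-1) = 23.5633; S(3,+0) = 25.6500; S(3,+1) = 27.9215; S(3,+2) = 30.3941; S(3,+3) = 33.0857
Terminal payoffs V(N, j) = max(K - S_T, 0):
  V(3,-3) = 2.614613; V(3,-2) = 0.853626; V(3,-1) = 0.000000; V(3,+0) = 0.000000; V(3,+1) = 0.000000; V(3,+2) = 0.000000; V(3,+3) = 0.000000
Backward induction: V(k, j) = exp(-r*dt) * [p_u * V(k+1, j+1) + p_m * V(k+1, j) + p_d * V(k+1, j-1)]
  V(2,-2) = exp(-r*dt) * [p_u*0.000000 + p_m*0.853626 + p_d*2.614613] = 0.868685
  V(2,-1) = exp(-r*dt) * [p_u*0.000000 + p_m*0.000000 + p_d*0.853626] = 0.099571
  V(2,+0) = exp(-r*dt) * [p_u*0.000000 + p_m*0.000000 + p_d*0.000000] = 0.000000
  V(2,+1) = exp(-r*dt) * [p_u*0.000000 + p_m*0.000000 + p_d*0.000000] = 0.000000
  V(2,+2) = exp(-r*dt) * [p_u*0.000000 + p_m*0.000000 + p_d*0.000000] = 0.000000
  V(1,-1) = exp(-r*dt) * [p_u*0.000000 + p_m*0.099571 + p_d*0.868685] = 0.167081
  V(1,+0) = exp(-r*dt) * [p_u*0.000000 + p_m*0.000000 + p_d*0.099571] = 0.011614
  V(1,+1) = exp(-r*dt) * [p_u*0.000000 + p_m*0.000000 + p_d*0.000000] = 0.000000
  V(0,+0) = exp(-r*dt) * [p_u*0.000000 + p_m*0.011614 + p_d*0.167081] = 0.027159

Answer: Price = V(0,0) = 0.0272


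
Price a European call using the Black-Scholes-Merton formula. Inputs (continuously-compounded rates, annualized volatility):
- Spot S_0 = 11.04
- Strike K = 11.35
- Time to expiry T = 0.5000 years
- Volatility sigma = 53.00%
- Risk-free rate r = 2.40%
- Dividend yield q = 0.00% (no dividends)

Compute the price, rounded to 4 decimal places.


d1 = (ln(S/K) + (r - q + 0.5*sigma^2) * T) / (sigma * sqrt(T)) = 0.14551003
d2 = d1 - sigma * sqrt(T) = -0.22925657
exp(-rT) = 0.98807171; exp(-qT) = 1.00000000
C = S_0 * exp(-qT) * N(d1) - K * exp(-rT) * N(d2)
N(d1) = 0.55784590; N(d2) = 0.40933475
C = 11.0400 * 1.00000000 * 0.55784590 - 11.3500 * 0.98807171 * 0.40933475 = 1.5681

Answer: Price = 1.5681


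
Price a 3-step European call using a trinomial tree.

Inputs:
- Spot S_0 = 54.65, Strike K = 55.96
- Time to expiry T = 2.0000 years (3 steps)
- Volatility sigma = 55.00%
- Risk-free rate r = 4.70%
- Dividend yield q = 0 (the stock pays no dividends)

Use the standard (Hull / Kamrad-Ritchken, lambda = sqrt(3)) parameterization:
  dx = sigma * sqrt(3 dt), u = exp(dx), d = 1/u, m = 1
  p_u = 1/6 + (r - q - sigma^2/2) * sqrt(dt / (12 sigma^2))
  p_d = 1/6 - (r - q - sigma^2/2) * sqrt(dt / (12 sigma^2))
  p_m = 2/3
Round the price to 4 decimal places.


dt = T/N = 0.666667; dx = sigma*sqrt(3*dt) = 0.777817
u = exp(dx) = 2.176716; d = 1/u = 0.459408
p_u = 0.121990, p_m = 0.666667, p_d = 0.211343
Discount per step: exp(-r*dt) = 0.969152
Stock lattice S(k, j) with j the centered position index:
  k=0: S(0,+0) = 54.6500
  k=1: S(1,-1) = 25.1066; S(1,+0) = 54.6500; S(1,+1) = 118.9575
  k=2: S(2,-2) = 11.5342; S(2,-1) = 25.1066; S(2,+0) = 54.6500; S(2,+1) = 118.9575; S(2,+2) = 258.9368
  k=3: S(3,-3) = 5.2989; S(3,-2) = 11.5342; S(3,-1) = 25.1066; S(3,+0) = 54.6500; S(3,+1) = 118.9575; S(3,+2) = 258.9368; S(3,+3) = 563.6320
Terminal payoffs V(N, j) = max(S_T - K, 0):
  V(3,-3) = 0.000000; V(3,-2) = 0.000000; V(3,-1) = 0.000000; V(3,+0) = 0.000000; V(3,+1) = 62.997546; V(3,+2) = 202.976830; V(3,+3) = 507.672020
Backward induction: V(k, j) = exp(-r*dt) * [p_u * V(k+1, j+1) + p_m * V(k+1, j) + p_d * V(k+1, j-1)]
  V(2,-2) = exp(-r*dt) * [p_u*0.000000 + p_m*0.000000 + p_d*0.000000] = 0.000000
  V(2,-1) = exp(-r*dt) * [p_u*0.000000 + p_m*0.000000 + p_d*0.000000] = 0.000000
  V(2,+0) = exp(-r*dt) * [p_u*62.997546 + p_m*0.000000 + p_d*0.000000] = 7.448028
  V(2,+1) = exp(-r*dt) * [p_u*202.976830 + p_m*62.997546 + p_d*0.000000] = 64.700215
  V(2,+2) = exp(-r*dt) * [p_u*507.672020 + p_m*202.976830 + p_d*62.997546] = 204.067723
  V(1,-1) = exp(-r*dt) * [p_u*7.448028 + p_m*0.000000 + p_d*0.000000] = 0.880560
  V(1,+0) = exp(-r*dt) * [p_u*64.700215 + p_m*7.448028 + p_d*0.000000] = 12.461513
  V(1,+1) = exp(-r*dt) * [p_u*204.067723 + p_m*64.700215 + p_d*7.448028] = 67.454817
  V(0,+0) = exp(-r*dt) * [p_u*67.454817 + p_m*12.461513 + p_d*0.880560] = 16.206763

Answer: Price = V(0,0) = 16.2068


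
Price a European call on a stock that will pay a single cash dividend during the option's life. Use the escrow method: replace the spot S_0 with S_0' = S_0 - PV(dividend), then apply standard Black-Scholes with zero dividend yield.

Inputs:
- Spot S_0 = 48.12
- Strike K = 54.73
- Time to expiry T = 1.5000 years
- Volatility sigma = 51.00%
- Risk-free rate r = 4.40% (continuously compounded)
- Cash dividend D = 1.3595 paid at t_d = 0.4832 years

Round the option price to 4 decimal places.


PV(D) = D * exp(-r * t_d) = 1.3595 * 0.97896362 = 1.33090104
S_0' = S_0 - PV(D) = 48.1200 - 1.33090104 = 46.78909896
d1 = (ln(S_0'/K) + (r + sigma^2/2)*T) / (sigma*sqrt(T)) = 0.16700276
d2 = d1 - sigma*sqrt(T) = -0.45761713
exp(-rT) = 0.93613086
N(d1) = 0.56631606; N(d2) = 0.32361377
C = S_0' * N(d1) - K * exp(-rT) * N(d2) = 46.78909896 * 0.56631606 - 54.7300 * 0.93613086 * 0.32361377 = 9.9172

Answer: Price = 9.9172


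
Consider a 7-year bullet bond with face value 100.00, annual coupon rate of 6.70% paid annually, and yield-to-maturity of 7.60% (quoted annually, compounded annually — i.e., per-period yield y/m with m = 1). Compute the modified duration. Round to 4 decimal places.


Coupon per period c = face * coupon_rate / m = 6.700000
Periods per year m = 1; per-period yield y/m = 0.076000
Number of cashflows N = 7
Cashflows (t years, CF_t, discount factor 1/(1+y/m)^(m*t), PV):
  t = 1.0000: CF_t = 6.700000, DF = 0.929368, PV = 6.226766
  t = 2.0000: CF_t = 6.700000, DF = 0.863725, PV = 5.786957
  t = 3.0000: CF_t = 6.700000, DF = 0.802718, PV = 5.378213
  t = 4.0000: CF_t = 6.700000, DF = 0.746021, PV = 4.998339
  t = 5.0000: CF_t = 6.700000, DF = 0.693328, PV = 4.645297
  t = 6.0000: CF_t = 6.700000, DF = 0.644357, PV = 4.317190
  t = 7.0000: CF_t = 106.700000, DF = 0.598845, PV = 63.896713
Price P = sum_t PV_t = 95.249475
First compute Macaulay numerator sum_t t * PV_t:
  t * PV_t at t = 1.0000: 6.226766
  t * PV_t at t = 2.0000: 11.573914
  t * PV_t at t = 3.0000: 16.134639
  t * PV_t at t = 4.0000: 19.993356
  t * PV_t at t = 5.0000: 23.226483
  t * PV_t at t = 6.0000: 25.903141
  t * PV_t at t = 7.0000: 447.276994
Macaulay duration D = 550.335292 / 95.249475 = 5.777830
Modified duration = D / (1 + y/m) = 5.777830 / (1 + 0.076000) = 5.369731

Answer: Modified duration = 5.3697


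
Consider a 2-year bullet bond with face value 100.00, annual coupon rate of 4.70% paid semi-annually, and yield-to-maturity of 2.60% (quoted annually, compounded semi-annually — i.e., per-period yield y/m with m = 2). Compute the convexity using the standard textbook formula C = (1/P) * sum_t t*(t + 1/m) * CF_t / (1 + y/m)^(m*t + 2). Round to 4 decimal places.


Answer: Convexity = 4.6573

Derivation:
Coupon per period c = face * coupon_rate / m = 2.350000
Periods per year m = 2; per-period yield y/m = 0.013000
Number of cashflows N = 4
Cashflows (t years, CF_t, discount factor 1/(1+y/m)^(m*t), PV):
  t = 0.5000: CF_t = 2.350000, DF = 0.987167, PV = 2.319842
  t = 1.0000: CF_t = 2.350000, DF = 0.974498, PV = 2.290071
  t = 1.5000: CF_t = 2.350000, DF = 0.961992, PV = 2.260682
  t = 2.0000: CF_t = 102.350000, DF = 0.949647, PV = 97.196374
Price P = sum_t PV_t = 104.066970
Convexity numerator sum_t t*(t + 1/m) * CF_t / (1+y/m)^(m*t + 2):
  t = 0.5000: term = 1.130341
  t = 1.0000: term = 3.347506
  t = 1.5000: term = 6.609093
  t = 2.0000: term = 473.588534
Convexity = (1/P) * sum = 484.675474 / 104.066970 = 4.657342


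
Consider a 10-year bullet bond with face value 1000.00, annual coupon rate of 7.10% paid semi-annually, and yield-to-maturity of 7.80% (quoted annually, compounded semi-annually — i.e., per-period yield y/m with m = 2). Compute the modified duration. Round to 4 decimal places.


Answer: Modified duration = 6.9772

Derivation:
Coupon per period c = face * coupon_rate / m = 35.500000
Periods per year m = 2; per-period yield y/m = 0.039000
Number of cashflows N = 20
Cashflows (t years, CF_t, discount factor 1/(1+y/m)^(m*t), PV):
  t = 0.5000: CF_t = 35.500000, DF = 0.962464, PV = 34.167469
  t = 1.0000: CF_t = 35.500000, DF = 0.926337, PV = 32.884955
  t = 1.5000: CF_t = 35.500000, DF = 0.891566, PV = 31.650583
  t = 2.0000: CF_t = 35.500000, DF = 0.858100, PV = 30.462544
  t = 2.5000: CF_t = 35.500000, DF = 0.825890, PV = 29.319099
  t = 3.0000: CF_t = 35.500000, DF = 0.794889, PV = 28.218574
  t = 3.5000: CF_t = 35.500000, DF = 0.765052, PV = 27.159359
  t = 4.0000: CF_t = 35.500000, DF = 0.736335, PV = 26.139903
  t = 4.5000: CF_t = 35.500000, DF = 0.708696, PV = 25.158713
  t = 5.0000: CF_t = 35.500000, DF = 0.682094, PV = 24.214353
  t = 5.5000: CF_t = 35.500000, DF = 0.656491, PV = 23.305441
  t = 6.0000: CF_t = 35.500000, DF = 0.631849, PV = 22.430646
  t = 6.5000: CF_t = 35.500000, DF = 0.608132, PV = 21.588687
  t = 7.0000: CF_t = 35.500000, DF = 0.585305, PV = 20.778332
  t = 7.5000: CF_t = 35.500000, DF = 0.563335, PV = 19.998395
  t = 8.0000: CF_t = 35.500000, DF = 0.542190, PV = 19.247733
  t = 8.5000: CF_t = 35.500000, DF = 0.521838, PV = 18.525249
  t = 9.0000: CF_t = 35.500000, DF = 0.502250, PV = 17.829883
  t = 9.5000: CF_t = 35.500000, DF = 0.483398, PV = 17.160619
  t = 10.0000: CF_t = 1035.500000, DF = 0.465253, PV = 481.769334
Price P = sum_t PV_t = 952.009872
First compute Macaulay numerator sum_t t * PV_t:
  t * PV_t at t = 0.5000: 17.083734
  t * PV_t at t = 1.0000: 32.884955
  t * PV_t at t = 1.5000: 47.475874
  t * PV_t at t = 2.0000: 60.925087
  t * PV_t at t = 2.5000: 73.297747
  t * PV_t at t = 3.0000: 84.655723
  t * PV_t at t = 3.5000: 95.057757
  t * PV_t at t = 4.0000: 104.559612
  t * PV_t at t = 4.5000: 113.214210
  t * PV_t at t = 5.0000: 121.071767
  t * PV_t at t = 5.5000: 128.179927
  t * PV_t at t = 6.0000: 134.583876
  t * PV_t at t = 6.5000: 140.326467
  t * PV_t at t = 7.0000: 145.448326
  t * PV_t at t = 7.5000: 149.987962
  t * PV_t at t = 8.0000: 153.981866
  t * PV_t at t = 8.5000: 157.464613
  t * PV_t at t = 9.0000: 160.468948
  t * PV_t at t = 9.5000: 163.025881
  t * PV_t at t = 10.0000: 4817.693336
Macaulay duration D = 6901.387669 / 952.009872 = 7.249282
Modified duration = D / (1 + y/m) = 7.249282 / (1 + 0.039000) = 6.977172


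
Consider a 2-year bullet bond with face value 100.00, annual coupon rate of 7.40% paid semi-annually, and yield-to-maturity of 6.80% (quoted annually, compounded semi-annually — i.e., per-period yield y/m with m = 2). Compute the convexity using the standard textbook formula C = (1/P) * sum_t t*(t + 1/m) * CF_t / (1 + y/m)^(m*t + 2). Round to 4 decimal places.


Answer: Convexity = 4.3536

Derivation:
Coupon per period c = face * coupon_rate / m = 3.700000
Periods per year m = 2; per-period yield y/m = 0.034000
Number of cashflows N = 4
Cashflows (t years, CF_t, discount factor 1/(1+y/m)^(m*t), PV):
  t = 0.5000: CF_t = 3.700000, DF = 0.967118, PV = 3.578337
  t = 1.0000: CF_t = 3.700000, DF = 0.935317, PV = 3.460674
  t = 1.5000: CF_t = 3.700000, DF = 0.904562, PV = 3.346880
  t = 2.0000: CF_t = 103.700000, DF = 0.874818, PV = 90.718655
Price P = sum_t PV_t = 101.104545
Convexity numerator sum_t t*(t + 1/m) * CF_t / (1+y/m)^(m*t + 2):
  t = 0.5000: term = 1.673440
  t = 1.0000: term = 4.855241
  t = 1.5000: term = 9.391183
  t = 2.0000: term = 424.253592
Convexity = (1/P) * sum = 440.173456 / 101.104545 = 4.353647


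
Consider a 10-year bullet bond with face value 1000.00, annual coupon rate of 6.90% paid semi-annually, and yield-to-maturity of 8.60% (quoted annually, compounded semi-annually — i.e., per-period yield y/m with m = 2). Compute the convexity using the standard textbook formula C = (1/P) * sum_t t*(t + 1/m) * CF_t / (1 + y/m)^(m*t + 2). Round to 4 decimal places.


Coupon per period c = face * coupon_rate / m = 34.500000
Periods per year m = 2; per-period yield y/m = 0.043000
Number of cashflows N = 20
Cashflows (t years, CF_t, discount factor 1/(1+y/m)^(m*t), PV):
  t = 0.5000: CF_t = 34.500000, DF = 0.958773, PV = 33.077661
  t = 1.0000: CF_t = 34.500000, DF = 0.919245, PV = 31.713960
  t = 1.5000: CF_t = 34.500000, DF = 0.881347, PV = 30.406482
  t = 2.0000: CF_t = 34.500000, DF = 0.845012, PV = 29.152907
  t = 2.5000: CF_t = 34.500000, DF = 0.810174, PV = 27.951013
  t = 3.0000: CF_t = 34.500000, DF = 0.776773, PV = 26.798670
  t = 3.5000: CF_t = 34.500000, DF = 0.744749, PV = 25.693835
  t = 4.0000: CF_t = 34.500000, DF = 0.714045, PV = 24.634550
  t = 4.5000: CF_t = 34.500000, DF = 0.684607, PV = 23.618935
  t = 5.0000: CF_t = 34.500000, DF = 0.656382, PV = 22.645192
  t = 5.5000: CF_t = 34.500000, DF = 0.629322, PV = 21.711594
  t = 6.0000: CF_t = 34.500000, DF = 0.603376, PV = 20.816485
  t = 6.5000: CF_t = 34.500000, DF = 0.578501, PV = 19.958279
  t = 7.0000: CF_t = 34.500000, DF = 0.554651, PV = 19.135454
  t = 7.5000: CF_t = 34.500000, DF = 0.531784, PV = 18.346553
  t = 8.0000: CF_t = 34.500000, DF = 0.509860, PV = 17.590175
  t = 8.5000: CF_t = 34.500000, DF = 0.488840, PV = 16.864981
  t = 9.0000: CF_t = 34.500000, DF = 0.468687, PV = 16.169684
  t = 9.5000: CF_t = 34.500000, DF = 0.449364, PV = 15.503053
  t = 10.0000: CF_t = 1034.500000, DF = 0.430838, PV = 445.701737
Price P = sum_t PV_t = 887.491199
Convexity numerator sum_t t*(t + 1/m) * CF_t / (1+y/m)^(m*t + 2):
  t = 0.5000: term = 15.203241
  t = 1.0000: term = 43.729360
  t = 1.5000: term = 83.853039
  t = 2.0000: term = 133.993351
  t = 2.5000: term = 192.703765
  t = 3.0000: term = 258.662772
  t = 3.5000: term = 330.665096
  t = 4.0000: term = 407.613459
  t = 4.5000: term = 488.510857
  t = 5.0000: term = 572.453332
  t = 5.5000: term = 658.623201
  t = 6.0000: term = 746.282717
  t = 6.5000: term = 834.768140
  t = 7.0000: term = 923.484188
  t = 7.5000: term = 1011.898850
  t = 8.0000: term = 1099.538539
  t = 8.5000: term = 1185.983563
  t = 9.0000: term = 1270.863894
  t = 9.5000: term = 1353.855219
  t = 10.0000: term = 43019.465356
Convexity = (1/P) * sum = 54632.151939 / 887.491199 = 61.557965

Answer: Convexity = 61.5580


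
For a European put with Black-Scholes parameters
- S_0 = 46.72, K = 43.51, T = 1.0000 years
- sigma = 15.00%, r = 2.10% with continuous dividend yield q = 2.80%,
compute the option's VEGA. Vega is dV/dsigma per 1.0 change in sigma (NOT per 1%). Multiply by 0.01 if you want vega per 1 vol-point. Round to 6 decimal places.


Answer: Vega = 15.971265

Derivation:
d1 = 0.5028769452; d2 = 0.3528769452
phi(d1) = 0.3515577996; exp(-qT) = 0.9723883668; exp(-rT) = 0.9792189646
Vega = S * exp(-qT) * phi(d1) * sqrt(T) = 46.7200 * 0.9723883668 * 0.3515577996 * 1.0000000000 = 15.971265


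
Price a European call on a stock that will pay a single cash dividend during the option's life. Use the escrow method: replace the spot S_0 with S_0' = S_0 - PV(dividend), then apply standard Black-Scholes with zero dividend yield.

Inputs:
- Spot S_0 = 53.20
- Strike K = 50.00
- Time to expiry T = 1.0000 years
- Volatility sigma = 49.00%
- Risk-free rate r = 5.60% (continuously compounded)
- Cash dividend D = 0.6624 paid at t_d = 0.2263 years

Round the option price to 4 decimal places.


PV(D) = D * exp(-r * t_d) = 0.6624 * 0.98740716 = 0.65405850
S_0' = S_0 - PV(D) = 53.2000 - 0.65405850 = 52.54594150
d1 = (ln(S_0'/K) + (r + sigma^2/2)*T) / (sigma*sqrt(T)) = 0.46064257
d2 = d1 - sigma*sqrt(T) = -0.02935743
exp(-rT) = 0.94553914
N(d1) = 0.67747247; N(d2) = 0.48828976
C = S_0' * N(d1) - K * exp(-rT) * N(d2) = 52.54594150 * 0.67747247 - 50.0000 * 0.94553914 * 0.48828976 = 12.5136

Answer: Price = 12.5136


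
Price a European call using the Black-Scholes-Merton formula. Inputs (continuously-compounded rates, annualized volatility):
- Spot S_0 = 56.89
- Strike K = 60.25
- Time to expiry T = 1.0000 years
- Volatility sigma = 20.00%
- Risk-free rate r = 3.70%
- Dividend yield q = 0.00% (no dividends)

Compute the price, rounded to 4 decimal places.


Answer: Price = 4.0162

Derivation:
d1 = (ln(S/K) + (r - q + 0.5*sigma^2) * T) / (sigma * sqrt(T)) = -0.00191497
d2 = d1 - sigma * sqrt(T) = -0.20191497
exp(-rT) = 0.96367614; exp(-qT) = 1.00000000
C = S_0 * exp(-qT) * N(d1) - K * exp(-rT) * N(d2)
N(d1) = 0.49923604; N(d2) = 0.41999160
C = 56.8900 * 1.00000000 * 0.49923604 - 60.2500 * 0.96367614 * 0.41999160 = 4.0162


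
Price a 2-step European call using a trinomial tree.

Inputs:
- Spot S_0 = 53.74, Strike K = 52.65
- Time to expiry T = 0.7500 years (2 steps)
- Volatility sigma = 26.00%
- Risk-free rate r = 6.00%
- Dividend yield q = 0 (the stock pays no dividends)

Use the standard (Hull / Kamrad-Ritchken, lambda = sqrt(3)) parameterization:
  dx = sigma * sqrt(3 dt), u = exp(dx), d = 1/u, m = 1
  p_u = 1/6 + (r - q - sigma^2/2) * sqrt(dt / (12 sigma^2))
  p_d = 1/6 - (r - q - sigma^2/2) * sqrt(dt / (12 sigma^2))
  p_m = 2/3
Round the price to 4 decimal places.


dt = T/N = 0.375000; dx = sigma*sqrt(3*dt) = 0.275772
u = exp(dx) = 1.317547; d = 1/u = 0.758986
p_u = 0.184480, p_m = 0.666667, p_d = 0.148853
Discount per step: exp(-r*dt) = 0.977751
Stock lattice S(k, j) with j the centered position index:
  k=0: S(0,+0) = 53.7400
  k=1: S(1,-1) = 40.7879; S(1,+0) = 53.7400; S(1,+1) = 70.8050
  k=2: S(2,-2) = 30.9575; S(2,-1) = 40.7879; S(2,+0) = 53.7400; S(2,+1) = 70.8050; S(2,+2) = 93.2889
Terminal payoffs V(N, j) = max(S_T - K, 0):
  V(2,-2) = 0.000000; V(2,-1) = 0.000000; V(2,+0) = 1.090000; V(2,+1) = 18.154974; V(2,+2) = 40.638878
Backward induction: V(k, j) = exp(-r*dt) * [p_u * V(k+1, j+1) + p_m * V(k+1, j) + p_d * V(k+1, j-1)]
  V(1,-1) = exp(-r*dt) * [p_u*1.090000 + p_m*0.000000 + p_d*0.000000] = 0.196610
  V(1,+0) = exp(-r*dt) * [p_u*18.154974 + p_m*1.090000 + p_d*0.000000] = 3.985218
  V(1,+1) = exp(-r*dt) * [p_u*40.638878 + p_m*18.154974 + p_d*1.090000] = 19.322944
  V(0,+0) = exp(-r*dt) * [p_u*19.322944 + p_m*3.985218 + p_d*0.196610] = 6.111709

Answer: Price = V(0,0) = 6.1117


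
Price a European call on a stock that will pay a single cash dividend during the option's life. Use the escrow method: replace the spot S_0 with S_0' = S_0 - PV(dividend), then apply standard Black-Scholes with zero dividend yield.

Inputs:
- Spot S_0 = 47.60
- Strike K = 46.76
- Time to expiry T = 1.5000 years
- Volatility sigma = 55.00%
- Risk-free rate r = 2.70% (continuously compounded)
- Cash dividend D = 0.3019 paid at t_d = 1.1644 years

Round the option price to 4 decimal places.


Answer: Price = 13.3965

Derivation:
PV(D) = D * exp(-r * t_d) = 0.3019 * 0.96905026 = 0.29255627
S_0' = S_0 - PV(D) = 47.6000 - 0.29255627 = 47.30744373
d1 = (ln(S_0'/K) + (r + sigma^2/2)*T) / (sigma*sqrt(T)) = 0.41420800
d2 = d1 - sigma*sqrt(T) = -0.25940168
exp(-rT) = 0.96030916
N(d1) = 0.66063911; N(d2) = 0.39766267
C = S_0' * N(d1) - K * exp(-rT) * N(d2) = 47.30744373 * 0.66063911 - 46.7600 * 0.96030916 * 0.39766267 = 13.3965


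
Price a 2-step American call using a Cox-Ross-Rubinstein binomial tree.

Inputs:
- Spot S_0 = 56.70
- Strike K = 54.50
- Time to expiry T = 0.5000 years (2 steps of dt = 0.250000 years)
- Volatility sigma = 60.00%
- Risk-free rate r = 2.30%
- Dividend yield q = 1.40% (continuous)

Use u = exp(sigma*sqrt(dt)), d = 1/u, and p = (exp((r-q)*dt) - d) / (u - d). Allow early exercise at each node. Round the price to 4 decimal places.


Answer: Price = V(0,0) = 9.9573

Derivation:
dt = T/N = 0.250000
u = exp(sigma*sqrt(dt)) = 1.349859; d = 1/u = 0.740818
p = (exp((r-q)*dt) - d) / (u - d) = 0.429256
Discount per step: exp(-r*dt) = 0.994266
Stock lattice S(k, i) with i counting down-moves:
  k=0: S(0,0) = 56.7000
  k=1: S(1,0) = 76.5370; S(1,1) = 42.0044
  k=2: S(2,0) = 103.3141; S(2,1) = 56.7000; S(2,2) = 31.1176
Terminal payoffs V(N, i) = max(S_T - K, 0):
  V(2,0) = 48.814136; V(2,1) = 2.200000; V(2,2) = 0.000000
Backward induction: V(k, i) = exp(-r*dt) * [p * V(k+1, i) + (1-p) * V(k+1, i+1)]; then take max(V_cont, immediate exercise) for American.
  V(1,0) = exp(-r*dt) * [p*48.814136 + (1-p)*2.200000] = 22.082059; exercise = 22.036994; V(1,0) = max -> 22.082059
  V(1,1) = exp(-r*dt) * [p*2.200000 + (1-p)*0.000000] = 0.938949; exercise = 0.000000; V(1,1) = max -> 0.938949
  V(0,0) = exp(-r*dt) * [p*22.082059 + (1-p)*0.938949] = 9.957336; exercise = 2.200000; V(0,0) = max -> 9.957336


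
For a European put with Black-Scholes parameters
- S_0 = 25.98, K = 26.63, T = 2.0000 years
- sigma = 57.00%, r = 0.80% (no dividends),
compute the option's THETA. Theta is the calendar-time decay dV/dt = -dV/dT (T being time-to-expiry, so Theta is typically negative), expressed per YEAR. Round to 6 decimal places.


d1 = 0.3922440549; d2 = -0.4138576757
phi(d1) = 0.3694033168; exp(-qT) = 1.0000000000; exp(-rT) = 0.9841273201
Theta = -S*exp(-qT)*phi(d1)*sigma/(2*sqrt(T)) + r*K*exp(-rT)*N(-d2) - q*S*exp(-qT)*N(-d1)
N(-d1) = 0.3474389479; N(-d2) = 0.6605108291; sqrt(T) = 1.4142135624
Term 1 = -25.9800 * 1.0000000000 * 0.3694033168 * 0.5700 / (2 * 1.4142135624) = -1.9340593608
Term 2 = 0.0080 * 26.6300 * 0.9841273201 * 0.6605108291 = 0.1384816993
Term 3 = 0 (no dividend yield, q = 0)
Theta = -1.9340593608 + (0.1384816993) + (0.0000000000) = -1.795578

Answer: Theta = -1.795578


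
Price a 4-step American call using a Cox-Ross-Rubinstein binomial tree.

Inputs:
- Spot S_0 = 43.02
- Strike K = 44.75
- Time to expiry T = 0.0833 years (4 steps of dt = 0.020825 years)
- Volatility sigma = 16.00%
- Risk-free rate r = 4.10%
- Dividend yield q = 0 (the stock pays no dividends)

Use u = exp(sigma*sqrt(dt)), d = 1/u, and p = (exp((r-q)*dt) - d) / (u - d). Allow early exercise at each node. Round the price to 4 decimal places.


dt = T/N = 0.020825
u = exp(sigma*sqrt(dt)) = 1.023358; d = 1/u = 0.977175
p = (exp((r-q)*dt) - d) / (u - d) = 0.512724
Discount per step: exp(-r*dt) = 0.999147
Stock lattice S(k, i) with i counting down-moves:
  k=0: S(0,0) = 43.0200
  k=1: S(1,0) = 44.0249; S(1,1) = 42.0381
  k=2: S(2,0) = 45.0532; S(2,1) = 43.0200; S(2,2) = 41.0786
  k=3: S(3,0) = 46.1055; S(3,1) = 44.0249; S(3,2) = 42.0381; S(3,3) = 40.1409
  k=4: S(4,0) = 47.1825; S(4,1) = 45.0532; S(4,2) = 43.0200; S(4,3) = 41.0786; S(4,4) = 39.2247
Terminal payoffs V(N, i) = max(S_T - K, 0):
  V(4,0) = 2.432482; V(4,1) = 0.303195; V(4,2) = 0.000000; V(4,3) = 0.000000; V(4,4) = 0.000000
Backward induction: V(k, i) = exp(-r*dt) * [p * V(k+1, i) + (1-p) * V(k+1, i+1)]; then take max(V_cont, immediate exercise) for American.
  V(3,0) = exp(-r*dt) * [p*2.432482 + (1-p)*0.303195] = 1.393741; exercise = 1.355548; V(3,0) = max -> 1.393741
  V(3,1) = exp(-r*dt) * [p*0.303195 + (1-p)*0.000000] = 0.155323; exercise = 0.000000; V(3,1) = max -> 0.155323
  V(3,2) = exp(-r*dt) * [p*0.000000 + (1-p)*0.000000] = 0.000000; exercise = 0.000000; V(3,2) = max -> 0.000000
  V(3,3) = exp(-r*dt) * [p*0.000000 + (1-p)*0.000000] = 0.000000; exercise = 0.000000; V(3,3) = max -> 0.000000
  V(2,0) = exp(-r*dt) * [p*1.393741 + (1-p)*0.155323] = 0.789615; exercise = 0.303195; V(2,0) = max -> 0.789615
  V(2,1) = exp(-r*dt) * [p*0.155323 + (1-p)*0.000000] = 0.079570; exercise = 0.000000; V(2,1) = max -> 0.079570
  V(2,2) = exp(-r*dt) * [p*0.000000 + (1-p)*0.000000] = 0.000000; exercise = 0.000000; V(2,2) = max -> 0.000000
  V(1,0) = exp(-r*dt) * [p*0.789615 + (1-p)*0.079570] = 0.443248; exercise = 0.000000; V(1,0) = max -> 0.443248
  V(1,1) = exp(-r*dt) * [p*0.079570 + (1-p)*0.000000] = 0.040762; exercise = 0.000000; V(1,1) = max -> 0.040762
  V(0,0) = exp(-r*dt) * [p*0.443248 + (1-p)*0.040762] = 0.246915; exercise = 0.000000; V(0,0) = max -> 0.246915

Answer: Price = V(0,0) = 0.2469


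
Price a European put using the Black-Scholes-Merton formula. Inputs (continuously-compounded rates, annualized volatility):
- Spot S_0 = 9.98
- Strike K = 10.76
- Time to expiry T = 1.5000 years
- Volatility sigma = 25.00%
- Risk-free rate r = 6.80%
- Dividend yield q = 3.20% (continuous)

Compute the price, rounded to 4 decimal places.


d1 = (ln(S/K) + (r - q + 0.5*sigma^2) * T) / (sigma * sqrt(T)) = 0.08368285
d2 = d1 - sigma * sqrt(T) = -0.22250337
exp(-rT) = 0.90302955; exp(-qT) = 0.95313379
P = K * exp(-rT) * N(-d2) - S_0 * exp(-qT) * N(-d1)
N(-d1) = 0.46665430; N(-d2) = 0.58803897
P = 10.7600 * 0.90302955 * 0.58803897 - 9.9800 * 0.95313379 * 0.46665430 = 1.2748

Answer: Price = 1.2748


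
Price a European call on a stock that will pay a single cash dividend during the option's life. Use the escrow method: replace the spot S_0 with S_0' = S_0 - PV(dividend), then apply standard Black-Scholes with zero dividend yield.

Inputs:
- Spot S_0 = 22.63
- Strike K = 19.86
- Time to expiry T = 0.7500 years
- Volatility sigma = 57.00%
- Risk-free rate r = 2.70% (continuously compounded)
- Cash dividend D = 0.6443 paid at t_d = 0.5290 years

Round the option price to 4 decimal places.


Answer: Price = 5.4283

Derivation:
PV(D) = D * exp(-r * t_d) = 0.6443 * 0.98581852 = 0.63516287
S_0' = S_0 - PV(D) = 22.6300 - 0.63516287 = 21.99483713
d1 = (ln(S_0'/K) + (r + sigma^2/2)*T) / (sigma*sqrt(T)) = 0.49467288
d2 = d1 - sigma*sqrt(T) = 0.00103840
exp(-rT) = 0.97995365
N(d1) = 0.68958448; N(d2) = 0.50041426
C = S_0' * N(d1) - K * exp(-rT) * N(d2) = 21.99483713 * 0.68958448 - 19.8600 * 0.97995365 * 0.50041426 = 5.4283


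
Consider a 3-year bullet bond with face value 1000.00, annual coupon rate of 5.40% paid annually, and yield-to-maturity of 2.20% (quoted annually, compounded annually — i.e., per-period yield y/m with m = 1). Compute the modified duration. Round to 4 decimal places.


Answer: Modified duration = 2.7944

Derivation:
Coupon per period c = face * coupon_rate / m = 54.000000
Periods per year m = 1; per-period yield y/m = 0.022000
Number of cashflows N = 3
Cashflows (t years, CF_t, discount factor 1/(1+y/m)^(m*t), PV):
  t = 1.0000: CF_t = 54.000000, DF = 0.978474, PV = 52.837573
  t = 2.0000: CF_t = 54.000000, DF = 0.957411, PV = 51.700170
  t = 3.0000: CF_t = 1054.000000, DF = 0.936801, PV = 987.388179
Price P = sum_t PV_t = 1091.925922
First compute Macaulay numerator sum_t t * PV_t:
  t * PV_t at t = 1.0000: 52.837573
  t * PV_t at t = 2.0000: 103.400339
  t * PV_t at t = 3.0000: 2962.164537
Macaulay duration D = 3118.402449 / 1091.925922 = 2.855874
Modified duration = D / (1 + y/m) = 2.855874 / (1 + 0.022000) = 2.794397


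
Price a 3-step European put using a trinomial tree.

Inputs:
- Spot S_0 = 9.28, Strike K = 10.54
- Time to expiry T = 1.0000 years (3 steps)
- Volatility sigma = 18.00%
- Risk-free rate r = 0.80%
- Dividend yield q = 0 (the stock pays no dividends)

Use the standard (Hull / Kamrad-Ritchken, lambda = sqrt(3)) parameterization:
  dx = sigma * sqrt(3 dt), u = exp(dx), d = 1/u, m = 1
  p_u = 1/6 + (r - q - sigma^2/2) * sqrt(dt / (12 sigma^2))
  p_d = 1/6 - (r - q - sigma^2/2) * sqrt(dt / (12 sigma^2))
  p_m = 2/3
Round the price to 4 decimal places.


Answer: Price = V(0,0) = 1.4637

Derivation:
dt = T/N = 0.333333; dx = sigma*sqrt(3*dt) = 0.180000
u = exp(dx) = 1.197217; d = 1/u = 0.835270
p_u = 0.159074, p_m = 0.666667, p_d = 0.174259
Discount per step: exp(-r*dt) = 0.997337
Stock lattice S(k, j) with j the centered position index:
  k=0: S(0,+0) = 9.2800
  k=1: S(1,-1) = 7.7513; S(1,+0) = 9.2800; S(1,+1) = 11.1102
  k=2: S(2,-2) = 6.4744; S(2,-1) = 7.7513; S(2,+0) = 9.2800; S(2,+1) = 11.1102; S(2,+2) = 13.3013
  k=3: S(3,-3) = 5.4079; S(3,-2) = 6.4744; S(3,-1) = 7.7513; S(3,+0) = 9.2800; S(3,+1) = 11.1102; S(3,+2) = 13.3013; S(3,+3) = 15.9245
Terminal payoffs V(N, j) = max(K - S_T, 0):
  V(3,-3) = 5.132096; V(3,-2) = 4.065564; V(3,-1) = 2.788692; V(3,+0) = 1.260000; V(3,+1) = 0.000000; V(3,+2) = 0.000000; V(3,+3) = 0.000000
Backward induction: V(k, j) = exp(-r*dt) * [p_u * V(k+1, j+1) + p_m * V(k+1, j) + p_d * V(k+1, j-1)]
  V(2,-2) = exp(-r*dt) * [p_u*2.788692 + p_m*4.065564 + p_d*5.132096] = 4.037519
  V(2,-1) = exp(-r*dt) * [p_u*1.260000 + p_m*2.788692 + p_d*4.065564] = 2.760652
  V(2,+0) = exp(-r*dt) * [p_u*0.000000 + p_m*1.260000 + p_d*2.788692] = 1.322424
  V(2,+1) = exp(-r*dt) * [p_u*0.000000 + p_m*0.000000 + p_d*1.260000] = 0.218982
  V(2,+2) = exp(-r*dt) * [p_u*0.000000 + p_m*0.000000 + p_d*0.000000] = 0.000000
  V(1,-1) = exp(-r*dt) * [p_u*1.322424 + p_m*2.760652 + p_d*4.037519] = 2.747038
  V(1,+0) = exp(-r*dt) * [p_u*0.218982 + p_m*1.322424 + p_d*2.760652] = 1.393798
  V(1,+1) = exp(-r*dt) * [p_u*0.000000 + p_m*0.218982 + p_d*1.322424] = 0.375430
  V(0,+0) = exp(-r*dt) * [p_u*0.375430 + p_m*1.393798 + p_d*2.747038] = 1.463708
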